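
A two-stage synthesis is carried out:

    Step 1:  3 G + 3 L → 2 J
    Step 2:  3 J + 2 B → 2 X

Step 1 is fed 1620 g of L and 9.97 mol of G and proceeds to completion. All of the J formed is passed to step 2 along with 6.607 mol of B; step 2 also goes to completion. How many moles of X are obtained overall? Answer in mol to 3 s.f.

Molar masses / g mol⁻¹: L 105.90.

Step 1:
n(L) = 1620 / 105.90 = 15.30 mol
n(G) = 9.970 mol
n/ν for L = 15.30/3 = 5.100
n/ν for G = 9.970/3 = 3.323
Smallest n/ν is G → limiting reagent.
n(J) produced = (2/3) × 9.970 = 6.647 mol
Step 2:
n(J) available = 6.647 mol
n(B) = 6.607 mol
n/ν for J = 6.647/3 = 2.216
n/ν for B = 6.607/2 = 3.304
Smallest n/ν is J → limiting reagent.
n(X) = (2/3) × 6.647 = 4.431 mol

4.43 mol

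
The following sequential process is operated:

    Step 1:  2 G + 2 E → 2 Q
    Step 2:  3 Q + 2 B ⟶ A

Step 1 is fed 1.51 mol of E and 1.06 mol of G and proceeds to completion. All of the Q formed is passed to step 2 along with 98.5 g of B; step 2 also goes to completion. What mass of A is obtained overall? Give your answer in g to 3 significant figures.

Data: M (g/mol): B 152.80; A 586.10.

189 g

Step 1:
n(E) = 1.510 mol
n(G) = 1.060 mol
n/ν → E: 0.7550, G: 0.5300; G is limiting.
n(Q) produced = (2/2) × 1.060 = 1.060 mol
Step 2:
n(Q) available = 1.060 mol
n(B) = 98.50 / 152.80 = 0.6446 mol
n/ν → Q: 0.3533, B: 0.3223; B is limiting.
n(A) = (1/2) × 0.6446 = 0.3223 mol
mass = 0.3223 × 586.10 = 188.9 g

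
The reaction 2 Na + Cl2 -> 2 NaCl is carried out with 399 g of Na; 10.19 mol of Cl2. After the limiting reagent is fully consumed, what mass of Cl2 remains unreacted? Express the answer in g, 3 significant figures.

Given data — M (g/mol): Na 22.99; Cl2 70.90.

107 g

n(Na) = 399.0 / 22.99 = 17.36 mol
n(Cl2) = 10.19 mol
n/ν for Na = 17.36/2 = 8.680
n/ν for Cl2 = 10.19/1 = 10.19
Smallest n/ν is Na → limiting reagent.
Cl2 consumed = (1/2) × 17.36 = 8.680 mol
Cl2 remaining = 10.19 − 8.680 = 1.510 mol
mass = 1.510 × 70.90 = 107.1 g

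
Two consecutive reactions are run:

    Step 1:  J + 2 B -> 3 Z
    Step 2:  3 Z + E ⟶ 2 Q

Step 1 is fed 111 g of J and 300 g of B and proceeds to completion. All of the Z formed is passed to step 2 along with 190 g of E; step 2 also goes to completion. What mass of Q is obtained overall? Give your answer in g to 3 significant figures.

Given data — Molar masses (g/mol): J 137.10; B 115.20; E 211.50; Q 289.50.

Step 1:
n(J) = 111.0 / 137.10 = 0.8096 mol
n(B) = 300.0 / 115.20 = 2.604 mol
n/ν for J = 0.8096/1 = 0.8096
n/ν for B = 2.604/2 = 1.302
Smallest n/ν is J → limiting reagent.
n(Z) produced = (3/1) × 0.8096 = 2.429 mol
Step 2:
n(Z) available = 2.429 mol
n(E) = 190.0 / 211.50 = 0.8983 mol
n/ν for Z = 2.429/3 = 0.8097
n/ν for E = 0.8983/1 = 0.8983
Smallest n/ν is Z → limiting reagent.
n(Q) = (2/3) × 2.429 = 1.619 mol
mass = 1.619 × 289.50 = 468.7 g

469 g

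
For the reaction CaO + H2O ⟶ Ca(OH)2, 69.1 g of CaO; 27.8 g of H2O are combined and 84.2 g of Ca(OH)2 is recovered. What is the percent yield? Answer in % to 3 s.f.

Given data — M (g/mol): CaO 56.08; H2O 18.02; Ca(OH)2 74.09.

92.2 %

n(CaO) = 69.10 / 56.08 = 1.232 mol
n(H2O) = 27.80 / 18.02 = 1.543 mol
n/ν → CaO: 1.232, H2O: 1.543; CaO is limiting.
theoretical n(Ca(OH)2) = (1/1) × 1.232 = 1.232 mol → 91.28 g
% yield = 84.2 / 91.28 × 100 = 92.24 %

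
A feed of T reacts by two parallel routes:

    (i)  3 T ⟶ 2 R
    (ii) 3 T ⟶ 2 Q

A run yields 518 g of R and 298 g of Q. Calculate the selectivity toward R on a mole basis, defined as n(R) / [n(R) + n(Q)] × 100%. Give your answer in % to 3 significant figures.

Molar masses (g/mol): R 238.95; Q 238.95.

n(R) = 518 / 238.95 = 2.168 mol
n(Q) = 298 / 238.95 = 1.247 mol
selectivity = 2.168/(2.168+1.247) × 100 = 63.48 %

63.5 %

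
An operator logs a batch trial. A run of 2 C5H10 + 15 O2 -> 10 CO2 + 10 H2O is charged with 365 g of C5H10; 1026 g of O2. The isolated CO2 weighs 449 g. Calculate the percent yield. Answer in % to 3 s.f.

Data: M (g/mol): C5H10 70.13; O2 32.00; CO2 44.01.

n(C5H10) = 365.0 / 70.13 = 5.205 mol
n(O2) = 1026 / 32.00 = 32.06 mol
n/ν → C5H10: 2.603, O2: 2.137; O2 is limiting.
theoretical n(CO2) = (10/15) × 32.06 = 21.37 mol → 940.5 g
% yield = 449 / 940.5 × 100 = 47.74 %

47.7 %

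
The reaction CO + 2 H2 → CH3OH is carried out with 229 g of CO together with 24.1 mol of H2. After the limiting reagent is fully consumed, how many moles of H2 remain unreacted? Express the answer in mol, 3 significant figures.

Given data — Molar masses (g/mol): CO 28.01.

n(CO) = 229.0 / 28.01 = 8.176 mol
n(H2) = 24.10 mol
n/ν → CO: 8.176, H2: 12.05; CO is limiting.
H2 consumed = (2/1) × 8.176 = 16.35 mol
H2 remaining = 24.10 − 16.35 = 7.750 mol

7.75 mol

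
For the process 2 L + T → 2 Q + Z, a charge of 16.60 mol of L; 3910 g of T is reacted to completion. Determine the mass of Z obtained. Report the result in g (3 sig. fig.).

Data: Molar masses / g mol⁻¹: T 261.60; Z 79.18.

n(L) = 16.60 mol
n(T) = 3910 / 261.60 = 14.95 mol
n/ν for L = 16.60/2 = 8.300
n/ν for T = 14.95/1 = 14.95
Smallest n/ν is L → limiting reagent.
n(Z) = (1/2) × 16.60 = 8.300 mol
mass = 8.300 × 79.18 = 657.2 g

657 g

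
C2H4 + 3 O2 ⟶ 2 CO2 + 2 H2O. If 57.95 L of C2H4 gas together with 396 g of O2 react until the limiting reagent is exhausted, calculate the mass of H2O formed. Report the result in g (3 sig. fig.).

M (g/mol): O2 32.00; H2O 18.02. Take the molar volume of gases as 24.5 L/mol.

n(C2H4) = 57.95 / 24.5 = 2.365 mol
n(O2) = 396.0 / 32.00 = 12.38 mol
n/ν for C2H4 = 2.365/1 = 2.365
n/ν for O2 = 12.38/3 = 4.127
Smallest n/ν is C2H4 → limiting reagent.
n(H2O) = (2/1) × 2.365 = 4.730 mol
mass = 4.730 × 18.02 = 85.23 g

85.2 g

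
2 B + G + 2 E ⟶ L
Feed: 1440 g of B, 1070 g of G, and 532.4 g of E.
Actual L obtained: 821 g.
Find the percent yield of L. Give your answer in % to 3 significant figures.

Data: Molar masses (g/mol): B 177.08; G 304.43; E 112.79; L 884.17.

n(B) = 1440 / 177.08 = 8.132 mol
n(G) = 1070 / 304.43 = 3.515 mol
n(E) = 532.4 / 112.79 = 4.720 mol
n/ν for B = 8.132/2 = 4.066
n/ν for G = 3.515/1 = 3.515
n/ν for E = 4.720/2 = 2.360
Smallest n/ν is E → limiting reagent.
theoretical n(L) = (1/2) × 4.720 = 2.360 mol → 2087 g
% yield = 821 / 2087 × 100 = 39.34 %

39.3 %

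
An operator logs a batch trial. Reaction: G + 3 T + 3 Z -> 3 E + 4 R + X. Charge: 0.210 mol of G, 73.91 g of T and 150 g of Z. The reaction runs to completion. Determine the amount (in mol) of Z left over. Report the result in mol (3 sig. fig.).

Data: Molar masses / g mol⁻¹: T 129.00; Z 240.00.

n(G) = 0.2100 mol
n(T) = 73.91 / 129.00 = 0.5729 mol
n(Z) = 150.0 / 240.00 = 0.6250 mol
n/ν for G = 0.2100/1 = 0.2100
n/ν for T = 0.5729/3 = 0.1910
n/ν for Z = 0.6250/3 = 0.2083
Smallest n/ν is T → limiting reagent.
Z consumed = (3/3) × 0.5729 = 0.5729 mol
Z remaining = 0.6250 − 0.5729 = 0.05210 mol

0.0521 mol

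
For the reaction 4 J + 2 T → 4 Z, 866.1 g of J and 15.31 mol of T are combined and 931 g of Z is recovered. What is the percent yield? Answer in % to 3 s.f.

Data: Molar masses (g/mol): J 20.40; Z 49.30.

n(J) = 866.1 / 20.40 = 42.46 mol
n(T) = 15.31 mol
n/ν for J = 42.46/4 = 10.62
n/ν for T = 15.31/2 = 7.655
Smallest n/ν is T → limiting reagent.
theoretical n(Z) = (4/2) × 15.31 = 30.62 mol → 1510 g
% yield = 931 / 1510 × 100 = 61.66 %

61.7 %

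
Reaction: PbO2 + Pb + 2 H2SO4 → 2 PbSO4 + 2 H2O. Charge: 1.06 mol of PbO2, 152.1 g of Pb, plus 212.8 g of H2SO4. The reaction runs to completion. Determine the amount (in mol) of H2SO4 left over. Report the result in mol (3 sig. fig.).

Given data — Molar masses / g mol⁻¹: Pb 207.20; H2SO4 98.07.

n(PbO2) = 1.060 mol
n(Pb) = 152.1 / 207.20 = 0.7341 mol
n(H2SO4) = 212.8 / 98.07 = 2.170 mol
n/ν for PbO2 = 1.060/1 = 1.060
n/ν for Pb = 0.7341/1 = 0.7341
n/ν for H2SO4 = 2.170/2 = 1.085
Smallest n/ν is Pb → limiting reagent.
H2SO4 consumed = (2/1) × 0.7341 = 1.468 mol
H2SO4 remaining = 2.170 − 1.468 = 0.7020 mol

0.702 mol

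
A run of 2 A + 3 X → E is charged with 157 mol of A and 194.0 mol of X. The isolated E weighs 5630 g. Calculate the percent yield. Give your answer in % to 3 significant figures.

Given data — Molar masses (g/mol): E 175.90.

n(A) = 157.0 mol
n(X) = 194.0 mol
n/ν for A = 157.0/2 = 78.50
n/ν for X = 194.0/3 = 64.67
Smallest n/ν is X → limiting reagent.
theoretical n(E) = (1/3) × 194.0 = 64.67 mol → 11380 g
% yield = 5630 / 11380 × 100 = 49.47 %

49.5 %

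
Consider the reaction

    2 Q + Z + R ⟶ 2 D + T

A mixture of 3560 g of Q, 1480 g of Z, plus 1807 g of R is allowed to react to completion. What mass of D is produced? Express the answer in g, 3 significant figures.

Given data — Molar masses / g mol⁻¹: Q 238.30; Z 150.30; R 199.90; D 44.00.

n(Q) = 3560 / 238.30 = 14.94 mol
n(Z) = 1480 / 150.30 = 9.847 mol
n(R) = 1807 / 199.90 = 9.040 mol
n/ν for Q = 14.94/2 = 7.470
n/ν for Z = 9.847/1 = 9.847
n/ν for R = 9.040/1 = 9.040
Smallest n/ν is Q → limiting reagent.
n(D) = (2/2) × 14.94 = 14.94 mol
mass = 14.94 × 44.00 = 657.4 g

657 g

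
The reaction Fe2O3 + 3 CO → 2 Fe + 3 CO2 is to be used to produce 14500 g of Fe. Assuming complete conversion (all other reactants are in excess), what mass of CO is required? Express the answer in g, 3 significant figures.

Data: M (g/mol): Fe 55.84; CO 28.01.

n(Fe) = 14500 / 55.84 = 259.7 mol
n(CO) = (3/2) × 259.7 = 389.6 mol
mass = 389.6 × 28.01 = 10910 g

10900 g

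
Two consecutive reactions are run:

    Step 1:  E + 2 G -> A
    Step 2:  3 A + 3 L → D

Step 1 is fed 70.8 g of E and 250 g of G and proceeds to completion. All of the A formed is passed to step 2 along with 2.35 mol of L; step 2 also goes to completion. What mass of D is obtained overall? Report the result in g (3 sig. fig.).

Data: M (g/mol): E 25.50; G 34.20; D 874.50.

Step 1:
n(E) = 70.80 / 25.50 = 2.776 mol
n(G) = 250.0 / 34.20 = 7.310 mol
n/ν for E = 2.776/1 = 2.776
n/ν for G = 7.310/2 = 3.655
Smallest n/ν is E → limiting reagent.
n(A) produced = (1/1) × 2.776 = 2.776 mol
Step 2:
n(A) available = 2.776 mol
n(L) = 2.350 mol
n/ν for A = 2.776/3 = 0.9253
n/ν for L = 2.350/3 = 0.7833
Smallest n/ν is L → limiting reagent.
n(D) = (1/3) × 2.350 = 0.7833 mol
mass = 0.7833 × 874.50 = 685.0 g

685 g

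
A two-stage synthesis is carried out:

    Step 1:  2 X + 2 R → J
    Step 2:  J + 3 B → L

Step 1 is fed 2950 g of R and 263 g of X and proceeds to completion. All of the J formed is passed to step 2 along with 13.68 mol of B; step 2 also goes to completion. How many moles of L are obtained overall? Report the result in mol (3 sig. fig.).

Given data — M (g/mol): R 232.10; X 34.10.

3.86 mol

Step 1:
n(R) = 2950 / 232.10 = 12.71 mol
n(X) = 263.0 / 34.10 = 7.713 mol
n/ν → R: 6.355, X: 3.857; X is limiting.
n(J) produced = (1/2) × 7.713 = 3.857 mol
Step 2:
n(J) available = 3.857 mol
n(B) = 13.68 mol
n/ν → J: 3.857, B: 4.560; J is limiting.
n(L) = (1/1) × 3.857 = 3.857 mol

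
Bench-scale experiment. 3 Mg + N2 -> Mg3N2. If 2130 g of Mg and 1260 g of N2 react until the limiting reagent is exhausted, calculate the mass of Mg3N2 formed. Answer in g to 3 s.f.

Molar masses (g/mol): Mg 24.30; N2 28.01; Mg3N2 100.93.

2950 g

n(Mg) = 2130 / 24.30 = 87.65 mol
n(N2) = 1260 / 28.01 = 44.98 mol
n/ν → Mg: 29.22, N2: 44.98; Mg is limiting.
n(Mg3N2) = (1/3) × 87.65 = 29.22 mol
mass = 29.22 × 100.93 = 2949 g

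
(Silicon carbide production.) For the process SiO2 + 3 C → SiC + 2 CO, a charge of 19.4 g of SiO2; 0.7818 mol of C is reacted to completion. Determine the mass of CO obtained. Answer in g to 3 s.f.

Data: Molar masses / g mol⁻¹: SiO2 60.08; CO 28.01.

14.6 g

n(SiO2) = 19.40 / 60.08 = 0.3229 mol
n(C) = 0.7818 mol
n/ν → SiO2: 0.3229, C: 0.2606; C is limiting.
n(CO) = (2/3) × 0.7818 = 0.5212 mol
mass = 0.5212 × 28.01 = 14.60 g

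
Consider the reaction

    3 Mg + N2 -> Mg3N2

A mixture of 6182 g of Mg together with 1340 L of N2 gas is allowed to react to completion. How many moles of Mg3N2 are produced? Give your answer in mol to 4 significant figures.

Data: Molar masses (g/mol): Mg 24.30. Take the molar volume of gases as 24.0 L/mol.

n(Mg) = 6182 / 24.30 = 254.4 mol
n(N2) = 1340 / 24.0 = 55.83 mol
n/ν for Mg = 254.4/3 = 84.80
n/ν for N2 = 55.83/1 = 55.83
Smallest n/ν is N2 → limiting reagent.
n(Mg3N2) = (1/1) × 55.83 = 55.83 mol

55.83 mol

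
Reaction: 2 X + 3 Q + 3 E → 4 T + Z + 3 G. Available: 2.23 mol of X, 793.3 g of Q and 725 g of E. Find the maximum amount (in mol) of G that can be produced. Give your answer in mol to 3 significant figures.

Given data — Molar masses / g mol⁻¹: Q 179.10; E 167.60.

3.35 mol

n(X) = 2.230 mol
n(Q) = 793.3 / 179.10 = 4.429 mol
n(E) = 725.0 / 167.60 = 4.326 mol
n/ν for X = 2.230/2 = 1.115
n/ν for Q = 4.429/3 = 1.476
n/ν for E = 4.326/3 = 1.442
Smallest n/ν is X → limiting reagent.
n(G) = (3/2) × 2.230 = 3.345 mol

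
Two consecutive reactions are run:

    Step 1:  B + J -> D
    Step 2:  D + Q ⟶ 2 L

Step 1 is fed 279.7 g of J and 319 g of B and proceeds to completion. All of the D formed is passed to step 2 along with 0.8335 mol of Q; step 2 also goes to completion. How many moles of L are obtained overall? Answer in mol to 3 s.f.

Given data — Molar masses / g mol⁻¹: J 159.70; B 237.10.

Step 1:
n(J) = 279.7 / 159.70 = 1.751 mol
n(B) = 319.0 / 237.10 = 1.345 mol
n/ν for J = 1.751/1 = 1.751
n/ν for B = 1.345/1 = 1.345
Smallest n/ν is B → limiting reagent.
n(D) produced = (1/1) × 1.345 = 1.345 mol
Step 2:
n(D) available = 1.345 mol
n(Q) = 0.8335 mol
n/ν for D = 1.345/1 = 1.345
n/ν for Q = 0.8335/1 = 0.8335
Smallest n/ν is Q → limiting reagent.
n(L) = (2/1) × 0.8335 = 1.667 mol

1.67 mol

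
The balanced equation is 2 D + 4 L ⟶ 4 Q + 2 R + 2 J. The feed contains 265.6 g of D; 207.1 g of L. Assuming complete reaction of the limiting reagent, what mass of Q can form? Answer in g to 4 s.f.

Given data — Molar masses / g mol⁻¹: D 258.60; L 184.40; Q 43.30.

48.63 g

n(D) = 265.6 / 258.60 = 1.027 mol
n(L) = 207.1 / 184.40 = 1.123 mol
n/ν → D: 0.5135, L: 0.2808; L is limiting.
n(Q) = (4/4) × 1.123 = 1.123 mol
mass = 1.123 × 43.30 = 48.63 g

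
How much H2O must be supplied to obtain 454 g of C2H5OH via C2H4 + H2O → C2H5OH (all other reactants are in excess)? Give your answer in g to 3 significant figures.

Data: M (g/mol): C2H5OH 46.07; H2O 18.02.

178 g

n(C2H5OH) = 454 / 46.07 = 9.855 mol
n(H2O) = (1/1) × 9.855 = 9.855 mol
mass = 9.855 × 18.02 = 177.6 g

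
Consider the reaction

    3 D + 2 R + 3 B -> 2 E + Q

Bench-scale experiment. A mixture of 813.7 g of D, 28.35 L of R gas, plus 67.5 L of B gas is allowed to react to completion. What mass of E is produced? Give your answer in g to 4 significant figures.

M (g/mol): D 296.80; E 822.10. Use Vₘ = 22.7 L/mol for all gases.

n(D) = 813.7 / 296.80 = 2.742 mol
n(R) = 28.35 / 22.7 = 1.249 mol
n(B) = 67.50 / 22.7 = 2.974 mol
n/ν for D = 2.742/3 = 0.9140
n/ν for R = 1.249/2 = 0.6245
n/ν for B = 2.974/3 = 0.9913
Smallest n/ν is R → limiting reagent.
n(E) = (2/2) × 1.249 = 1.249 mol
mass = 1.249 × 822.10 = 1027 g

1027 g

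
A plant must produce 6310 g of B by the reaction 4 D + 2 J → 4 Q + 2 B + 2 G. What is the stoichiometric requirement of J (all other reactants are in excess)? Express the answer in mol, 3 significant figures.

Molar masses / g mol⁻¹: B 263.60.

23.9 mol

n(B) = 6310 / 263.60 = 23.94 mol
n(J) = (2/2) × 23.94 = 23.94 mol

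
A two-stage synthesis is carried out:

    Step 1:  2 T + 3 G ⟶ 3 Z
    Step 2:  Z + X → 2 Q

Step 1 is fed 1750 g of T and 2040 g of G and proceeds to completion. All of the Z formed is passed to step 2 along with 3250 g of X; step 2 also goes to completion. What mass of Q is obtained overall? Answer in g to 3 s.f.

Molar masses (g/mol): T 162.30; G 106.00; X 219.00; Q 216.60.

6430 g

Step 1:
n(T) = 1750 / 162.30 = 10.78 mol
n(G) = 2040 / 106.00 = 19.25 mol
n/ν for T = 10.78/2 = 5.390
n/ν for G = 19.25/3 = 6.417
Smallest n/ν is T → limiting reagent.
n(Z) produced = (3/2) × 10.78 = 16.17 mol
Step 2:
n(Z) available = 16.17 mol
n(X) = 3250 / 219.00 = 14.84 mol
n/ν for Z = 16.17/1 = 16.17
n/ν for X = 14.84/1 = 14.84
Smallest n/ν is X → limiting reagent.
n(Q) = (2/1) × 14.84 = 29.68 mol
mass = 29.68 × 216.60 = 6429 g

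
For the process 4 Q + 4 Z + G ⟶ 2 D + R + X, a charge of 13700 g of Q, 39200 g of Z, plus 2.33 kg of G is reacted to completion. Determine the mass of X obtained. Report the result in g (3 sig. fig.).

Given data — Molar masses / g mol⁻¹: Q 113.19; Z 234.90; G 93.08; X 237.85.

n(Q) = 13700 / 113.19 = 121.0 mol
n(Z) = 39200 / 234.90 = 166.9 mol
n(G) = 2.330×1000 / 93.08 = 25.03 mol
n/ν for Q = 121.0/4 = 30.25
n/ν for Z = 166.9/4 = 41.73
n/ν for G = 25.03/1 = 25.03
Smallest n/ν is G → limiting reagent.
n(X) = (1/1) × 25.03 = 25.03 mol
mass = 25.03 × 237.85 = 5953 g

5950 g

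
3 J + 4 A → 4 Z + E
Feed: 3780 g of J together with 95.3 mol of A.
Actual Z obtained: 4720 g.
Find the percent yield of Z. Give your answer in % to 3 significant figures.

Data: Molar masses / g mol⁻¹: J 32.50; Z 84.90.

58.3 %

n(J) = 3780 / 32.50 = 116.3 mol
n(A) = 95.30 mol
n/ν → J: 38.77, A: 23.83; A is limiting.
theoretical n(Z) = (4/4) × 95.30 = 95.30 mol → 8091 g
% yield = 4720 / 8091 × 100 = 58.34 %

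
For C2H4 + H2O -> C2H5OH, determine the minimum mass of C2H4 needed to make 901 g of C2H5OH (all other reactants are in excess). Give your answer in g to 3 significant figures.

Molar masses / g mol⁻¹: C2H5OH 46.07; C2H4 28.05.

549 g

n(C2H5OH) = 901 / 46.07 = 19.56 mol
n(C2H4) = (1/1) × 19.56 = 19.56 mol
mass = 19.56 × 28.05 = 548.7 g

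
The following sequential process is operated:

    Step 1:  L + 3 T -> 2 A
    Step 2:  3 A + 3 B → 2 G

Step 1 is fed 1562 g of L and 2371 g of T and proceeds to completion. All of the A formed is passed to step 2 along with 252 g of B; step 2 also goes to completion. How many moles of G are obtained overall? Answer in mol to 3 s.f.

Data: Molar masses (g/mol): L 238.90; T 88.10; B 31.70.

Step 1:
n(L) = 1562 / 238.90 = 6.538 mol
n(T) = 2371 / 88.10 = 26.91 mol
n/ν for L = 6.538/1 = 6.538
n/ν for T = 26.91/3 = 8.970
Smallest n/ν is L → limiting reagent.
n(A) produced = (2/1) × 6.538 = 13.08 mol
Step 2:
n(A) available = 13.08 mol
n(B) = 252.0 / 31.70 = 7.950 mol
n/ν for A = 13.08/3 = 4.360
n/ν for B = 7.950/3 = 2.650
Smallest n/ν is B → limiting reagent.
n(G) = (2/3) × 7.950 = 5.300 mol

5.30 mol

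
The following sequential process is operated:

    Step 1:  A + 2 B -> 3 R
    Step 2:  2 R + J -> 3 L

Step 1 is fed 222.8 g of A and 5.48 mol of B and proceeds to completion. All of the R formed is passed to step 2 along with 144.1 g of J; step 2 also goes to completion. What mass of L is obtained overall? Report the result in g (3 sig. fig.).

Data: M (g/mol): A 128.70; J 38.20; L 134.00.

Step 1:
n(A) = 222.8 / 128.70 = 1.731 mol
n(B) = 5.480 mol
n/ν for A = 1.731/1 = 1.731
n/ν for B = 5.480/2 = 2.740
Smallest n/ν is A → limiting reagent.
n(R) produced = (3/1) × 1.731 = 5.193 mol
Step 2:
n(R) available = 5.193 mol
n(J) = 144.1 / 38.20 = 3.772 mol
n/ν for R = 5.193/2 = 2.597
n/ν for J = 3.772/1 = 3.772
Smallest n/ν is R → limiting reagent.
n(L) = (3/2) × 5.193 = 7.790 mol
mass = 7.790 × 134.00 = 1044 g

1040 g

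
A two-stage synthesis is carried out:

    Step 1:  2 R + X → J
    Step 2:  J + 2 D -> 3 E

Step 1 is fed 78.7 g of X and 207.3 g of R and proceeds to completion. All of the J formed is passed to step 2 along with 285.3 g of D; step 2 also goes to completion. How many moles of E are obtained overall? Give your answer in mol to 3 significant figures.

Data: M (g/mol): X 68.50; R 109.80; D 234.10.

1.83 mol

Step 1:
n(X) = 78.70 / 68.50 = 1.149 mol
n(R) = 207.3 / 109.80 = 1.888 mol
n/ν for X = 1.149/1 = 1.149
n/ν for R = 1.888/2 = 0.9440
Smallest n/ν is R → limiting reagent.
n(J) produced = (1/2) × 1.888 = 0.9440 mol
Step 2:
n(J) available = 0.9440 mol
n(D) = 285.3 / 234.10 = 1.219 mol
n/ν for J = 0.9440/1 = 0.9440
n/ν for D = 1.219/2 = 0.6095
Smallest n/ν is D → limiting reagent.
n(E) = (3/2) × 1.219 = 1.829 mol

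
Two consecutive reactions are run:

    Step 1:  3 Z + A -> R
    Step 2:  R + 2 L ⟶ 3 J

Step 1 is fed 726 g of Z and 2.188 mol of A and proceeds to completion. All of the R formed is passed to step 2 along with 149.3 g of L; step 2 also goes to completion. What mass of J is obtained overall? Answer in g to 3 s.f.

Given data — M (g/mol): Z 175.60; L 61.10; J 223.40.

Step 1:
n(Z) = 726.0 / 175.60 = 4.134 mol
n(A) = 2.188 mol
n/ν for Z = 4.134/3 = 1.378
n/ν for A = 2.188/1 = 2.188
Smallest n/ν is Z → limiting reagent.
n(R) produced = (1/3) × 4.134 = 1.378 mol
Step 2:
n(R) available = 1.378 mol
n(L) = 149.3 / 61.10 = 2.444 mol
n/ν for R = 1.378/1 = 1.378
n/ν for L = 2.444/2 = 1.222
Smallest n/ν is L → limiting reagent.
n(J) = (3/2) × 2.444 = 3.666 mol
mass = 3.666 × 223.40 = 819.0 g

819 g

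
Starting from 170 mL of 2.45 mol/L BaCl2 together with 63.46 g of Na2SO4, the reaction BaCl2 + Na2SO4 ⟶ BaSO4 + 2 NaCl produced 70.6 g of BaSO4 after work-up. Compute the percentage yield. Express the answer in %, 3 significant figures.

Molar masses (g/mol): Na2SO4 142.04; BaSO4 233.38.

72.6 %

n(BaCl2) = 2.45 × 170.0/1000 = 0.4165 mol
n(Na2SO4) = 63.46 / 142.04 = 0.4468 mol
n/ν for BaCl2 = 0.4165/1 = 0.4165
n/ν for Na2SO4 = 0.4468/1 = 0.4468
Smallest n/ν is BaCl2 → limiting reagent.
theoretical n(BaSO4) = (1/1) × 0.4165 = 0.4165 mol → 97.20 g
% yield = 70.6 / 97.20 × 100 = 72.63 %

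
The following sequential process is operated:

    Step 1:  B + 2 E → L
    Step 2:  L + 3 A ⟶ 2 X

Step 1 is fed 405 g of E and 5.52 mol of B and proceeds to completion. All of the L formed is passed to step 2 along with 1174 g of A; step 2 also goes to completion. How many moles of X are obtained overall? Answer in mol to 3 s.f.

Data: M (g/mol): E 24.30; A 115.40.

Step 1:
n(E) = 405.0 / 24.30 = 16.67 mol
n(B) = 5.520 mol
n/ν → E: 8.335, B: 5.520; B is limiting.
n(L) produced = (1/1) × 5.520 = 5.520 mol
Step 2:
n(L) available = 5.520 mol
n(A) = 1174 / 115.40 = 10.17 mol
n/ν → L: 5.520, A: 3.390; A is limiting.
n(X) = (2/3) × 10.17 = 6.780 mol

6.78 mol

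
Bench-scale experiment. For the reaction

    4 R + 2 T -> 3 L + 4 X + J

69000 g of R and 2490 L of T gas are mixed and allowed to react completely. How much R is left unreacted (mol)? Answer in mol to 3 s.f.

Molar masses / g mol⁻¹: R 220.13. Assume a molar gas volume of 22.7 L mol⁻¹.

n(R) = 69000 / 220.13 = 313.5 mol
n(T) = 2490 / 22.7 = 109.7 mol
n/ν → R: 78.38, T: 54.85; T is limiting.
R consumed = (4/2) × 109.7 = 219.4 mol
R remaining = 313.5 − 219.4 = 94.10 mol

94.1 mol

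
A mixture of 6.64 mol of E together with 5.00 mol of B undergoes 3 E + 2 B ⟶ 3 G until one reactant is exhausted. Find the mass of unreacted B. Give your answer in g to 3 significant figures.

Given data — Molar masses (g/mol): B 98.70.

56.6 g

n(E) = 6.640 mol
n(B) = 5.000 mol
n/ν → E: 2.213, B: 2.500; E is limiting.
B consumed = (2/3) × 6.640 = 4.427 mol
B remaining = 5.000 − 4.427 = 0.5730 mol
mass = 0.5730 × 98.70 = 56.56 g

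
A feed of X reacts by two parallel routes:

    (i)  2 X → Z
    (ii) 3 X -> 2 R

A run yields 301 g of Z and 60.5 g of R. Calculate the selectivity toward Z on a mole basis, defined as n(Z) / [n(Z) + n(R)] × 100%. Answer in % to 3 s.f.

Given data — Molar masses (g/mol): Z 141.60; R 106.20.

n(Z) = 301 / 141.60 = 2.126 mol
n(R) = 60.5 / 106.20 = 0.5697 mol
selectivity = 2.126/(2.126+0.5697) × 100 = 78.87 %

78.9 %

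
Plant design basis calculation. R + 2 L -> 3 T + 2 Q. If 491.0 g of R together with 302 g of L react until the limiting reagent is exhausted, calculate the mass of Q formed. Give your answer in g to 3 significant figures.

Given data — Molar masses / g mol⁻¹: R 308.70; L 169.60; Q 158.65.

n(R) = 491.0 / 308.70 = 1.591 mol
n(L) = 302.0 / 169.60 = 1.781 mol
n/ν for R = 1.591/1 = 1.591
n/ν for L = 1.781/2 = 0.8905
Smallest n/ν is L → limiting reagent.
n(Q) = (2/2) × 1.781 = 1.781 mol
mass = 1.781 × 158.65 = 282.6 g

283 g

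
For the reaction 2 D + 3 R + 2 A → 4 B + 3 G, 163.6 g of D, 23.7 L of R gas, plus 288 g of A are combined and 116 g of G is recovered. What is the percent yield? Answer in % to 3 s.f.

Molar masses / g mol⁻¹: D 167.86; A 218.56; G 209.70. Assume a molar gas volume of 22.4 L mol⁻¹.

n(D) = 163.6 / 167.86 = 0.9746 mol
n(R) = 23.70 / 22.4 = 1.058 mol
n(A) = 288.0 / 218.56 = 1.318 mol
n/ν → D: 0.4873, R: 0.3527, A: 0.6590; R is limiting.
theoretical n(G) = (3/3) × 1.058 = 1.058 mol → 221.9 g
% yield = 116 / 221.9 × 100 = 52.28 %

52.3 %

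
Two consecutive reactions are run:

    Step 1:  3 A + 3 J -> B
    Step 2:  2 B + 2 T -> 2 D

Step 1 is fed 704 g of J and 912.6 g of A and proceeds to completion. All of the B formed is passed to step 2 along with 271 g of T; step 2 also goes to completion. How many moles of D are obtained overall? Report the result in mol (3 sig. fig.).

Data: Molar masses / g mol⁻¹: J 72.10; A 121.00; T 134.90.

2.01 mol

Step 1:
n(J) = 704.0 / 72.10 = 9.764 mol
n(A) = 912.6 / 121.00 = 7.542 mol
n/ν for J = 9.764/3 = 3.255
n/ν for A = 7.542/3 = 2.514
Smallest n/ν is A → limiting reagent.
n(B) produced = (1/3) × 7.542 = 2.514 mol
Step 2:
n(B) available = 2.514 mol
n(T) = 271.0 / 134.90 = 2.009 mol
n/ν for B = 2.514/2 = 1.257
n/ν for T = 2.009/2 = 1.005
Smallest n/ν is T → limiting reagent.
n(D) = (2/2) × 2.009 = 2.009 mol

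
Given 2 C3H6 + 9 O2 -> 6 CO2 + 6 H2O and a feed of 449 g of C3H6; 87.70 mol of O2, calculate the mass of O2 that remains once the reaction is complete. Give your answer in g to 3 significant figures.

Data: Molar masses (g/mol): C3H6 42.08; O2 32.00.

1270 g

n(C3H6) = 449.0 / 42.08 = 10.67 mol
n(O2) = 87.70 mol
n/ν for C3H6 = 10.67/2 = 5.335
n/ν for O2 = 87.70/9 = 9.744
Smallest n/ν is C3H6 → limiting reagent.
O2 consumed = (9/2) × 10.67 = 48.02 mol
O2 remaining = 87.70 − 48.02 = 39.68 mol
mass = 39.68 × 32.00 = 1270 g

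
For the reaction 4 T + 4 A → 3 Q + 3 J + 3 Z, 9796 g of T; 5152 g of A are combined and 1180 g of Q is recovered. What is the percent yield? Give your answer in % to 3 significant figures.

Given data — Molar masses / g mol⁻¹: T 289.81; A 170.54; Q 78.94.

66.0 %

n(T) = 9796 / 289.81 = 33.80 mol
n(A) = 5152 / 170.54 = 30.21 mol
n/ν for T = 33.80/4 = 8.450
n/ν for A = 30.21/4 = 7.553
Smallest n/ν is A → limiting reagent.
theoretical n(Q) = (3/4) × 30.21 = 22.66 mol → 1789 g
% yield = 1180 / 1789 × 100 = 65.96 %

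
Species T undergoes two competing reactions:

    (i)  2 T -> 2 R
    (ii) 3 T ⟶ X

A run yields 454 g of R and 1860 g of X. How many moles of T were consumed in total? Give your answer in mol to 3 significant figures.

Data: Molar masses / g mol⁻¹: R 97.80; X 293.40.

n(R) = 454 / 97.80 = 4.642 mol
n(X) = 1860 / 293.40 = 6.339 mol
n(T) via (i) = (2/2)×4.642 = 4.642 mol
n(T) via (ii) = (3/1)×6.339 = 19.02 mol
total n(T) = 4.642 + 19.02 = 23.66 mol

23.7 mol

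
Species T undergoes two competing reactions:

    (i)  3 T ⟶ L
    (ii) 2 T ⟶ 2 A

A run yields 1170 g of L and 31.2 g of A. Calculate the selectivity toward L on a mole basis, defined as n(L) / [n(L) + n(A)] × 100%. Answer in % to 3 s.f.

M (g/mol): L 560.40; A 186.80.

n(L) = 1170 / 560.40 = 2.088 mol
n(A) = 31.2 / 186.80 = 0.1670 mol
selectivity = 2.088/(2.088+0.1670) × 100 = 92.59 %

92.6 %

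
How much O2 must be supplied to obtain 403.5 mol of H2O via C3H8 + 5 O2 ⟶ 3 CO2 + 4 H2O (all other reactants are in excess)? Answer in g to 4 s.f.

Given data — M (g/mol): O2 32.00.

n(H2O) = 403.5 mol
n(O2) = (5/4) × 403.5 = 504.4 mol
mass = 504.4 × 32.00 = 16140 g

16140 g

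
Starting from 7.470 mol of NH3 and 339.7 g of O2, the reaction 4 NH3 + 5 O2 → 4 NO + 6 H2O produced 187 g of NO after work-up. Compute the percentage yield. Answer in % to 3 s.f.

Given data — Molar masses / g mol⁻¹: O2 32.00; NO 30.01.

n(NH3) = 7.470 mol
n(O2) = 339.7 / 32.00 = 10.62 mol
n/ν → NH3: 1.868, O2: 2.124; NH3 is limiting.
theoretical n(NO) = (4/4) × 7.470 = 7.470 mol → 224.2 g
% yield = 187 / 224.2 × 100 = 83.41 %

83.4 %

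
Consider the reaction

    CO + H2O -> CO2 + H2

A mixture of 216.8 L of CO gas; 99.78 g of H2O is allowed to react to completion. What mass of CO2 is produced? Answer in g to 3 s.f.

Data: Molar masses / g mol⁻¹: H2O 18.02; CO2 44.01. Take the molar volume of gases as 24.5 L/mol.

244 g

n(CO) = 216.8 / 24.5 = 8.849 mol
n(H2O) = 99.78 / 18.02 = 5.537 mol
n/ν for CO = 8.849/1 = 8.849
n/ν for H2O = 5.537/1 = 5.537
Smallest n/ν is H2O → limiting reagent.
n(CO2) = (1/1) × 5.537 = 5.537 mol
mass = 5.537 × 44.01 = 243.7 g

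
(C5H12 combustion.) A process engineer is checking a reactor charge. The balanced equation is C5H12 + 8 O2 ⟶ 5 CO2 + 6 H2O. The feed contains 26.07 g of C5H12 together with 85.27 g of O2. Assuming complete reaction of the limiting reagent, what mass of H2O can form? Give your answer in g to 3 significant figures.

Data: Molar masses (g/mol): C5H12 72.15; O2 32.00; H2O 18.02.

36.0 g

n(C5H12) = 26.07 / 72.15 = 0.3613 mol
n(O2) = 85.27 / 32.00 = 2.665 mol
n/ν for C5H12 = 0.3613/1 = 0.3613
n/ν for O2 = 2.665/8 = 0.3331
Smallest n/ν is O2 → limiting reagent.
n(H2O) = (6/8) × 2.665 = 1.999 mol
mass = 1.999 × 18.02 = 36.02 g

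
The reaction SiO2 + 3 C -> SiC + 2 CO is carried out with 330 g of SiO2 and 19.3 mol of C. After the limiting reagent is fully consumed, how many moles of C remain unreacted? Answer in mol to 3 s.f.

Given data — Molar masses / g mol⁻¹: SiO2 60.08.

n(SiO2) = 330.0 / 60.08 = 5.493 mol
n(C) = 19.30 mol
n/ν → SiO2: 5.493, C: 6.433; SiO2 is limiting.
C consumed = (3/1) × 5.493 = 16.48 mol
C remaining = 19.30 − 16.48 = 2.820 mol

2.82 mol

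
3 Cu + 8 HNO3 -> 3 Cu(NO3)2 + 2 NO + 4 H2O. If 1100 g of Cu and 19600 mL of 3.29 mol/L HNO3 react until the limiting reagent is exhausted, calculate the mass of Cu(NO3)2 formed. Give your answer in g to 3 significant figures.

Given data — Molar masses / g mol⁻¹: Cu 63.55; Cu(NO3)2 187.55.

3250 g

n(Cu) = 1100 / 63.55 = 17.31 mol
n(HNO3) = 3.29 × 19600/1000 = 64.48 mol
n/ν for Cu = 17.31/3 = 5.770
n/ν for HNO3 = 64.48/8 = 8.060
Smallest n/ν is Cu → limiting reagent.
n(Cu(NO3)2) = (3/3) × 17.31 = 17.31 mol
mass = 17.31 × 187.55 = 3246 g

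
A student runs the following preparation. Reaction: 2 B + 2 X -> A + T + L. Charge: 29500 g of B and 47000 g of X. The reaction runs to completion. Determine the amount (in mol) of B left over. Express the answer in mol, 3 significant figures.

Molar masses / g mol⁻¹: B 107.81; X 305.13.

n(B) = 29500 / 107.81 = 273.6 mol
n(X) = 47000 / 305.13 = 154.0 mol
n/ν for B = 273.6/2 = 136.8
n/ν for X = 154.0/2 = 77.00
Smallest n/ν is X → limiting reagent.
B consumed = (2/2) × 154.0 = 154.0 mol
B remaining = 273.6 − 154.0 = 119.6 mol

120 mol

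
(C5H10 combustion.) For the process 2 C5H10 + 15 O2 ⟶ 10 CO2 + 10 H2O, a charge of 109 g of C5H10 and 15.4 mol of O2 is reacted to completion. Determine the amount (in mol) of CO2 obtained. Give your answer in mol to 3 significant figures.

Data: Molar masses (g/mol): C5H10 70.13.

7.77 mol

n(C5H10) = 109.0 / 70.13 = 1.554 mol
n(O2) = 15.40 mol
n/ν for C5H10 = 1.554/2 = 0.7770
n/ν for O2 = 15.40/15 = 1.027
Smallest n/ν is C5H10 → limiting reagent.
n(CO2) = (10/2) × 1.554 = 7.770 mol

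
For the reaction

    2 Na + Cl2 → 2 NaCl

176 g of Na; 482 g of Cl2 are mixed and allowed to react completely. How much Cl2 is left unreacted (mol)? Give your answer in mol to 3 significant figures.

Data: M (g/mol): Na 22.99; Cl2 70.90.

2.97 mol

n(Na) = 176.0 / 22.99 = 7.656 mol
n(Cl2) = 482.0 / 70.90 = 6.798 mol
n/ν for Na = 7.656/2 = 3.828
n/ν for Cl2 = 6.798/1 = 6.798
Smallest n/ν is Na → limiting reagent.
Cl2 consumed = (1/2) × 7.656 = 3.828 mol
Cl2 remaining = 6.798 − 3.828 = 2.970 mol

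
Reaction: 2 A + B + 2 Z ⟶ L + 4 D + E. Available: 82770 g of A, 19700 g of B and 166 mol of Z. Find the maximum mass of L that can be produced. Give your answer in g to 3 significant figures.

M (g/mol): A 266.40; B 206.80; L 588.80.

48900 g

n(A) = 82770 / 266.40 = 310.7 mol
n(B) = 19700 / 206.80 = 95.26 mol
n(Z) = 166.0 mol
n/ν for A = 310.7/2 = 155.4
n/ν for B = 95.26/1 = 95.26
n/ν for Z = 166.0/2 = 83.00
Smallest n/ν is Z → limiting reagent.
n(L) = (1/2) × 166.0 = 83.00 mol
mass = 83.00 × 588.80 = 48870 g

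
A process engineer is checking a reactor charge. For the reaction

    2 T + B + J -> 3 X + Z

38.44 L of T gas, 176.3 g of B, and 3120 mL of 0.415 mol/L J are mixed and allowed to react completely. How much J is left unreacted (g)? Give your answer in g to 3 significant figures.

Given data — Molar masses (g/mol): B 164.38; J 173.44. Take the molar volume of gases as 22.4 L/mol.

n(T) = 38.44 / 22.4 = 1.716 mol
n(B) = 176.3 / 164.38 = 1.073 mol
n(J) = 0.415 × 3120/1000 = 1.295 mol
n/ν for T = 1.716/2 = 0.8580
n/ν for B = 1.073/1 = 1.073
n/ν for J = 1.295/1 = 1.295
Smallest n/ν is T → limiting reagent.
J consumed = (1/2) × 1.716 = 0.8580 mol
J remaining = 1.295 − 0.8580 = 0.4370 mol
mass = 0.4370 × 173.44 = 75.79 g

75.8 g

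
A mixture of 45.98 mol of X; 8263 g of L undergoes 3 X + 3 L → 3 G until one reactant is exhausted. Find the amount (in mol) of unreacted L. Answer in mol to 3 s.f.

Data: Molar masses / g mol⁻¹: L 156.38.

n(X) = 45.98 mol
n(L) = 8263 / 156.38 = 52.84 mol
n/ν for X = 45.98/3 = 15.33
n/ν for L = 52.84/3 = 17.61
Smallest n/ν is X → limiting reagent.
L consumed = (3/3) × 45.98 = 45.98 mol
L remaining = 52.84 − 45.98 = 6.860 mol

6.86 mol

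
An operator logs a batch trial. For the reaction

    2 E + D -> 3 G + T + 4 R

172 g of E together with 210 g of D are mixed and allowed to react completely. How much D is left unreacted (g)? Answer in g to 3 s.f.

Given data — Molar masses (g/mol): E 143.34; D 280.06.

42.0 g

n(E) = 172.0 / 143.34 = 1.200 mol
n(D) = 210.0 / 280.06 = 0.7498 mol
n/ν → E: 0.6000, D: 0.7498; E is limiting.
D consumed = (1/2) × 1.200 = 0.6000 mol
D remaining = 0.7498 − 0.6000 = 0.1498 mol
mass = 0.1498 × 280.06 = 41.95 g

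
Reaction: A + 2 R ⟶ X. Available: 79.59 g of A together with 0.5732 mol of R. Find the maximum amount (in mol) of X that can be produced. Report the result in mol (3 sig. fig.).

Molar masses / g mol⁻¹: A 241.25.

n(A) = 79.59 / 241.25 = 0.3299 mol
n(R) = 0.5732 mol
n/ν for A = 0.3299/1 = 0.3299
n/ν for R = 0.5732/2 = 0.2866
Smallest n/ν is R → limiting reagent.
n(X) = (1/2) × 0.5732 = 0.2866 mol

0.287 mol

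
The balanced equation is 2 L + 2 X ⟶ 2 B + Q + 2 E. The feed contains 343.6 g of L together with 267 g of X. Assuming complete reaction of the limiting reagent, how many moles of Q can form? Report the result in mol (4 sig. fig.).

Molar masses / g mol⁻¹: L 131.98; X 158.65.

0.8415 mol

n(L) = 343.6 / 131.98 = 2.603 mol
n(X) = 267.0 / 158.65 = 1.683 mol
n/ν → L: 1.302, X: 0.8415; X is limiting.
n(Q) = (1/2) × 1.683 = 0.8415 mol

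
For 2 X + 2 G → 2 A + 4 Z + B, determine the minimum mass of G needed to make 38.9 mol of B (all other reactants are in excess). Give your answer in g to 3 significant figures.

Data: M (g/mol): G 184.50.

14400 g

n(B) = 38.90 mol
n(G) = (2/1) × 38.90 = 77.80 mol
mass = 77.80 × 184.50 = 14350 g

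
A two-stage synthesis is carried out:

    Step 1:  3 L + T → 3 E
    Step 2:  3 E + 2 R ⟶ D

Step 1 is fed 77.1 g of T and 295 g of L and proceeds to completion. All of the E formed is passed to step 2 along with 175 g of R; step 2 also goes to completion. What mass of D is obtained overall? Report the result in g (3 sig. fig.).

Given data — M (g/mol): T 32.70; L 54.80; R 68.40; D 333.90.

Step 1:
n(T) = 77.10 / 32.70 = 2.358 mol
n(L) = 295.0 / 54.80 = 5.383 mol
n/ν for T = 2.358/1 = 2.358
n/ν for L = 5.383/3 = 1.794
Smallest n/ν is L → limiting reagent.
n(E) produced = (3/3) × 5.383 = 5.383 mol
Step 2:
n(E) available = 5.383 mol
n(R) = 175.0 / 68.40 = 2.558 mol
n/ν for E = 5.383/3 = 1.794
n/ν for R = 2.558/2 = 1.279
Smallest n/ν is R → limiting reagent.
n(D) = (1/2) × 2.558 = 1.279 mol
mass = 1.279 × 333.90 = 427.1 g

427 g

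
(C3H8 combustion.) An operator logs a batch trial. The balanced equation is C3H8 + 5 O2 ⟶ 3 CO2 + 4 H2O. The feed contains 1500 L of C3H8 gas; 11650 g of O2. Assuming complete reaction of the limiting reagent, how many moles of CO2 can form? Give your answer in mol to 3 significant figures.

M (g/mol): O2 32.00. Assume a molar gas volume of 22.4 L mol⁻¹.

n(C3H8) = 1500 / 22.4 = 66.96 mol
n(O2) = 11650 / 32.00 = 364.1 mol
n/ν for C3H8 = 66.96/1 = 66.96
n/ν for O2 = 364.1/5 = 72.82
Smallest n/ν is C3H8 → limiting reagent.
n(CO2) = (3/1) × 66.96 = 200.9 mol

201 mol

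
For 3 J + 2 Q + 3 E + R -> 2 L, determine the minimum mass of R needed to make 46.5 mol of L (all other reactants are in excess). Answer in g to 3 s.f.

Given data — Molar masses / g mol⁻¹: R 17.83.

n(L) = 46.50 mol
n(R) = (1/2) × 46.50 = 23.25 mol
mass = 23.25 × 17.83 = 414.5 g

415 g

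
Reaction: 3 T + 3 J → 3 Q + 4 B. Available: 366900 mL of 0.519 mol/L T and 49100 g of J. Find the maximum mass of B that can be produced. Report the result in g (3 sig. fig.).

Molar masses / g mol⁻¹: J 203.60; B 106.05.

26900 g

n(T) = 0.519 × 366900/1000 = 190.4 mol
n(J) = 49100 / 203.60 = 241.2 mol
n/ν for T = 190.4/3 = 63.47
n/ν for J = 241.2/3 = 80.40
Smallest n/ν is T → limiting reagent.
n(B) = (4/3) × 190.4 = 253.9 mol
mass = 253.9 × 106.05 = 26930 g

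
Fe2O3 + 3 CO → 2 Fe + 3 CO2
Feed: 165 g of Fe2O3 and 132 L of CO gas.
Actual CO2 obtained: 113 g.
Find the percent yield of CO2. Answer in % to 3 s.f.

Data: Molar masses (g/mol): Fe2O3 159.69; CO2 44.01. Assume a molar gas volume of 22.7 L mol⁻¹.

82.8 %

n(Fe2O3) = 165.0 / 159.69 = 1.033 mol
n(CO) = 132.0 / 22.7 = 5.815 mol
n/ν for Fe2O3 = 1.033/1 = 1.033
n/ν for CO = 5.815/3 = 1.938
Smallest n/ν is Fe2O3 → limiting reagent.
theoretical n(CO2) = (3/1) × 1.033 = 3.099 mol → 136.4 g
% yield = 113 / 136.4 × 100 = 82.84 %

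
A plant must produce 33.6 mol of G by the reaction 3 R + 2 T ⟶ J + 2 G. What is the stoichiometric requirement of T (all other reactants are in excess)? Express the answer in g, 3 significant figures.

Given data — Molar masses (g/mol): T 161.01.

n(G) = 33.60 mol
n(T) = (2/2) × 33.60 = 33.60 mol
mass = 33.60 × 161.01 = 5410 g

5410 g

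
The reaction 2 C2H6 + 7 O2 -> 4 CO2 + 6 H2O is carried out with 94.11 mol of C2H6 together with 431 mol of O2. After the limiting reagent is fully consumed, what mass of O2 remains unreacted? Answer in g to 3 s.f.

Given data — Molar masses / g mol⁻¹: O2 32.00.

3250 g

n(C2H6) = 94.11 mol
n(O2) = 431.0 mol
n/ν for C2H6 = 94.11/2 = 47.06
n/ν for O2 = 431.0/7 = 61.57
Smallest n/ν is C2H6 → limiting reagent.
O2 consumed = (7/2) × 94.11 = 329.4 mol
O2 remaining = 431.0 − 329.4 = 101.6 mol
mass = 101.6 × 32.00 = 3251 g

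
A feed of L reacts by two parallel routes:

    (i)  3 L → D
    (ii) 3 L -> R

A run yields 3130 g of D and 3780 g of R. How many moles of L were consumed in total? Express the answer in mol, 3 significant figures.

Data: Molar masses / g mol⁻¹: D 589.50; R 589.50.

35.2 mol

n(D) = 3130 / 589.50 = 5.310 mol
n(R) = 3780 / 589.50 = 6.412 mol
n(L) via (i) = (3/1)×5.310 = 15.93 mol
n(L) via (ii) = (3/1)×6.412 = 19.24 mol
total n(L) = 15.93 + 19.24 = 35.17 mol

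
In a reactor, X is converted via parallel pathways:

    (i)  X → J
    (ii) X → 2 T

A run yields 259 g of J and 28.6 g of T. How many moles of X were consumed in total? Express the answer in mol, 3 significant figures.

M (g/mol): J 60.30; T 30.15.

n(J) = 259 / 60.30 = 4.295 mol
n(T) = 28.6 / 30.15 = 0.9486 mol
n(X) via (i) = (1/1)×4.295 = 4.295 mol
n(X) via (ii) = (1/2)×0.9486 = 0.4743 mol
total n(X) = 4.295 + 0.4743 = 4.769 mol

4.77 mol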